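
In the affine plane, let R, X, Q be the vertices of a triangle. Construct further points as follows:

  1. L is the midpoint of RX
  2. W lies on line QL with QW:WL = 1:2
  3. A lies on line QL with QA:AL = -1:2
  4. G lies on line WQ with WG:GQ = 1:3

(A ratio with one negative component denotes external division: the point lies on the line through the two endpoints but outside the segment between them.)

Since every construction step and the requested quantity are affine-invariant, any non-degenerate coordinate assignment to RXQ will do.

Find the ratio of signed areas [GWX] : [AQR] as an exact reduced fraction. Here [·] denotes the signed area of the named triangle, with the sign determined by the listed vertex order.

Assign R = (0, 0), X = (1, 0), Q = (0, 1) — the answer is frame-independent, so this choice is without loss of generality.
1. L is the midpoint of RX ⇒ L = (1/2, 0)
2. W lies on line QL with QW:WL = 1:2 ⇒ W = (1/6, 2/3)
3. A lies on line QL with QA:AL = -1:2 ⇒ A = (-1/2, 2)
4. G lies on line WQ with WG:GQ = 1:3 ⇒ G = (1/8, 3/4)
2·[GWX] = 1/24, 2·[AQR] = -1/2
[GWX]:[AQR] = 1/24:-1/2 = -1/12

[GWX]:[AQR] = -1/12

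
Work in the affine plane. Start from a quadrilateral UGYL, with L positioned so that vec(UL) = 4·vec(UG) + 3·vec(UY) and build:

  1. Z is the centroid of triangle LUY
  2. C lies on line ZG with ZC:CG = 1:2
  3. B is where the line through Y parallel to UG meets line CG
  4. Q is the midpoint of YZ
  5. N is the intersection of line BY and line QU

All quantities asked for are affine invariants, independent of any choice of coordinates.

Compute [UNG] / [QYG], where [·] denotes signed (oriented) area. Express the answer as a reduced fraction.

Assign U = (0, 0), G = (1, 0), Y = (0, 1), L = (4, 3) — the answer is frame-independent, so this choice is without loss of generality.
1. Z is the centroid of triangle LUY ⇒ Z = (4/3, 4/3)
2. C lies on line ZG with ZC:CG = 1:2 ⇒ C = (11/9, 8/9)
3. B is where the line through Y parallel to UG meets line CG ⇒ B = (5/4, 1)
4. Q is the midpoint of YZ ⇒ Q = (2/3, 7/6)
5. N is the intersection of line BY and line QU ⇒ N = (4/7, 1)
2·[UNG] = -1, 2·[QYG] = 5/6
[UNG]:[QYG] = -1:5/6 = -6/5

[UNG]:[QYG] = -6/5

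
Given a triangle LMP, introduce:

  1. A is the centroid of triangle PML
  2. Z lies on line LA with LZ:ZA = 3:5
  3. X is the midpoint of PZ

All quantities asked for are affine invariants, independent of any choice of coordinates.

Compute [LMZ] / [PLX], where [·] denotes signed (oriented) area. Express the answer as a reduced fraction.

Work in coordinates with L = (0, 0), M = (1, 0), P = (0, 1).
1. A is the centroid of triangle PML ⇒ A = (1/3, 1/3)
2. Z lies on line LA with LZ:ZA = 3:5 ⇒ Z = (1/8, 1/8)
3. X is the midpoint of PZ ⇒ X = (1/16, 9/16)
2·[LMZ] = 1/8, 2·[PLX] = 1/16
[LMZ]:[PLX] = 1/8:1/16 = 2

[LMZ]:[PLX] = 2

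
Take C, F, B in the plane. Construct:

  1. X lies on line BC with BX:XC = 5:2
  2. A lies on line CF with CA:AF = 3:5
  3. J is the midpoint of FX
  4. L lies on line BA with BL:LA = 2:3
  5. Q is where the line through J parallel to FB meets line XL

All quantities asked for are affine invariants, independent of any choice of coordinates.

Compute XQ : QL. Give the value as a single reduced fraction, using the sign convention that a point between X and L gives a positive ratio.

XQ:QL = 10/3

Set C = (0, 0), F = (1, 0), B = (0, 1); any affine frame gives the same invariant.
1. X lies on line BC with BX:XC = 5:2 ⇒ X = (0, 2/7)
2. A lies on line CF with CA:AF = 3:5 ⇒ A = (3/8, 0)
3. J is the midpoint of FX ⇒ J = (1/2, 1/7)
4. L lies on line BA with BL:LA = 2:3 ⇒ L = (3/20, 3/5)
5. Q is where the line through J parallel to FB meets line XL ⇒ Q = (3/26, 48/91)
Q = X + t·(L−X) with t = 10/13, so XQ:QL = t:(1−t) = 10/13:3/13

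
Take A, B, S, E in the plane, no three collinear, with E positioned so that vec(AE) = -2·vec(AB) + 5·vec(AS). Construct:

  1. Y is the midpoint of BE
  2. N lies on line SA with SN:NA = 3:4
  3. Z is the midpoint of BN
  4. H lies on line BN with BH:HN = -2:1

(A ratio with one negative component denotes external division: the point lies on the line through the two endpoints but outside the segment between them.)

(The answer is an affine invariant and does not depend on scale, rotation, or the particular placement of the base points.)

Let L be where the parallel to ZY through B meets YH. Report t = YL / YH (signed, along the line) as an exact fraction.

Work in coordinates with A = (0, 0), B = (1, 0), S = (0, 1), E = (-2, 5).
1. Y is the midpoint of BE ⇒ Y = (-1/2, 5/2)
2. N lies on line SA with SN:NA = 3:4 ⇒ N = (0, 4/7)
3. Z is the midpoint of BN ⇒ Z = (1/2, 2/7)
4. H lies on line BN with BH:HN = -2:1 ⇒ H = (-1, 8/7)
through B parallel to ZY: direction (-1, 31/14); meets YH at L = (-1/3, 62/21)
L = Y + t·(H−Y) with t = -1/3

t = -1/3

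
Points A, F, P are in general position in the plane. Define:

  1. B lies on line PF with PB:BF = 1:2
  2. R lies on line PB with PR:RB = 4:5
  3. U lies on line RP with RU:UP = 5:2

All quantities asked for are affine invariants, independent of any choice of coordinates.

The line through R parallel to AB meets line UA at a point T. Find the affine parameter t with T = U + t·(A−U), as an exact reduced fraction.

Set A = (0, 0), F = (1, 0), P = (0, 1); any affine frame gives the same invariant.
1. B lies on line PF with PB:BF = 1:2 ⇒ B = (1/3, 2/3)
2. R lies on line PB with PR:RB = 4:5 ⇒ R = (4/27, 23/27)
3. U lies on line RP with RU:UP = 5:2 ⇒ U = (8/189, 181/189)
through R parallel to AB: direction (1/3, 2/3); meets UA at T = (8/297, 181/297)
T = U + t·(A−U) with t = 4/11

t = 4/11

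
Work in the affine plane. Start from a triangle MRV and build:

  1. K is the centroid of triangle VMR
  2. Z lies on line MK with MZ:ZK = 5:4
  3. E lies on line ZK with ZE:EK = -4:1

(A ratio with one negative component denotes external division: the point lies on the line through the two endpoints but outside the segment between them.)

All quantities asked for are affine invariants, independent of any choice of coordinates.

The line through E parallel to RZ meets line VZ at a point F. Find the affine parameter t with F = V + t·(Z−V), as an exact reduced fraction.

t = 35/51

Assign M = (0, 0), R = (1, 0), V = (0, 1) — the answer is frame-independent, so this choice is without loss of generality.
1. K is the centroid of triangle VMR ⇒ K = (1/3, 1/3)
2. Z lies on line MK with MZ:ZK = 5:4 ⇒ Z = (5/27, 5/27)
3. E lies on line ZK with ZE:EK = -4:1 ⇒ E = (31/81, 31/81)
through E parallel to RZ: direction (-22/27, 5/27); meets VZ at F = (175/1377, 607/1377)
F = V + t·(Z−V) with t = 35/51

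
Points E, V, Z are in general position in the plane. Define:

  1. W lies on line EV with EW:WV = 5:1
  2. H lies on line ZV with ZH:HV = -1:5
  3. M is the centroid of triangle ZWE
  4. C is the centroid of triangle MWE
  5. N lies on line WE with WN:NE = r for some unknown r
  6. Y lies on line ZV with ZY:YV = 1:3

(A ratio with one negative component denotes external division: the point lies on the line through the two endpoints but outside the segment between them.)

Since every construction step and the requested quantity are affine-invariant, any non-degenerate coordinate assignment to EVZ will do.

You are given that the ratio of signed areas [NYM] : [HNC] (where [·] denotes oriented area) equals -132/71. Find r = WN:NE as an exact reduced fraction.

Work in coordinates with E = (0, 0), V = (1, 0), Z = (0, 1).
1. W lies on line EV with EW:WV = 5:1 ⇒ W = (5/6, 0)
2. H lies on line ZV with ZH:HV = -1:5 ⇒ H = (-1/4, 5/4)
3. M is the centroid of triangle ZWE ⇒ M = (5/18, 1/3)
4. C is the centroid of triangle MWE ⇒ C = (10/27, 1/9)
5. With WN:NE = r, write λ = r/(r+1) so N = W + λ·(E−W); N is affine-linear in λ
6. Y lies on line ZV with ZY:YV = 1:3 ⇒ Y = (1/4, 3/4)
Every point depending on N is an affine combination of N and λ-independent points, so each such coordinate is linear in λ; the λ² term in each signed area is a multiple of (E−W)×(E−W) = 0, so 2·[NYM] and 2·[HNC] are each linear in λ. Evaluating at λ=0 and λ=1:
  2·[NYM] = -25/72·λ + 2/9,   2·[HNC] = 205/216·λ − 11/24
So [NYM]:[HNC] = (-25/72·λ + 2/9) / (205/216·λ − 11/24). Setting this equal to -132/71:
  -25/72·λ + 2/9 = -132/71·(205/216·λ − 11/24)  ⇒  λ = 4/9
Then r = λ/(1−λ) = (4/9)/(5/9) = 4/5. Check: with r = 4/5, N = (25/54, 0) and [NYM]:[HNC] = -132/71 as required.

r = 4/5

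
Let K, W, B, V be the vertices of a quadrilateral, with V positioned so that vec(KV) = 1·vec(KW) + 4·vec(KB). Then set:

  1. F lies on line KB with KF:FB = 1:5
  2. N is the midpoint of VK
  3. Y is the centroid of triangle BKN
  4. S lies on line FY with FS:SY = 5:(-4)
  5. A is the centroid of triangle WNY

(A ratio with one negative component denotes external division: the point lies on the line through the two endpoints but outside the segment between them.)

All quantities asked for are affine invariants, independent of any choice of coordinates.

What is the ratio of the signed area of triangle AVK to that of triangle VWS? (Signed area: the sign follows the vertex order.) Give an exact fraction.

Work in coordinates with K = (0, 0), W = (1, 0), B = (0, 1), V = (1, 4).
1. F lies on line KB with KF:FB = 1:5 ⇒ F = (0, 1/6)
2. N is the midpoint of VK ⇒ N = (1/2, 2)
3. Y is the centroid of triangle BKN ⇒ Y = (1/6, 1)
4. S lies on line FY with FS:SY = 5:(-4) ⇒ S = (5/6, 13/3)
5. A is the centroid of triangle WNY ⇒ A = (5/9, 1)
2·[AVK] = 11/9, 2·[VWS] = -2/3
[AVK]:[VWS] = 11/9:-2/3 = -11/6

[AVK]:[VWS] = -11/6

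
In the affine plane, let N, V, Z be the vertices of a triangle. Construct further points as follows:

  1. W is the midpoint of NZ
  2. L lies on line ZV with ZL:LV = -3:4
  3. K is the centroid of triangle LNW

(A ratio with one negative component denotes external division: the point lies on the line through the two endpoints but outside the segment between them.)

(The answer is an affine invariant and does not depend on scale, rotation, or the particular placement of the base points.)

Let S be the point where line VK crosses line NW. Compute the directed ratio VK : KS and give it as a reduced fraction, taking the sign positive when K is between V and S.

Choose coordinates N = (0, 0), V = (1, 0), Z = (0, 1).
1. W is the midpoint of NZ ⇒ W = (0, 1/2)
2. L lies on line ZV with ZL:LV = -3:4 ⇒ L = (-3, 4)
3. K is the centroid of triangle LNW ⇒ K = (-1, 3/2)
line VK meets NW at S = (0, 3/4)
K = V + t·(S−V) with t = 2, so VK:KS = 2:-1

VK:KS = -2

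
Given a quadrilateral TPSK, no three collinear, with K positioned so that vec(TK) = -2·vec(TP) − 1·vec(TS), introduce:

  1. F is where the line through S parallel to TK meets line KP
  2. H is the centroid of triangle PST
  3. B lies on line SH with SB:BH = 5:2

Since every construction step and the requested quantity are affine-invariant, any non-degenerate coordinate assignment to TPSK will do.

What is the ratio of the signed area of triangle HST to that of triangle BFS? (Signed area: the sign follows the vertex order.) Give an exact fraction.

[HST]:[BFS] = -7/100

Assign T = (0, 0), P = (1, 0), S = (0, 1), K = (-2, -1) — the answer is frame-independent, so this choice is without loss of generality.
1. F is where the line through S parallel to TK meets line KP ⇒ F = (-8, -3)
2. H is the centroid of triangle PST ⇒ H = (1/3, 1/3)
3. B lies on line SH with SB:BH = 5:2 ⇒ B = (5/21, 11/21)
2·[HST] = 1/3, 2·[BFS] = -100/21
[HST]:[BFS] = 1/3:-100/21 = -7/100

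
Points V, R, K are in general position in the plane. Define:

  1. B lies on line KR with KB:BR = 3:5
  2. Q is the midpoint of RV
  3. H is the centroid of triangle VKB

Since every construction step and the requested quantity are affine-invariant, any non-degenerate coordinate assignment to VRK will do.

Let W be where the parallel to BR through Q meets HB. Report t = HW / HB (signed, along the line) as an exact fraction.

t = -1/2

Set V = (0, 0), R = (1, 0), K = (0, 1); any affine frame gives the same invariant.
1. B lies on line KR with KB:BR = 3:5 ⇒ B = (3/8, 5/8)
2. Q is the midpoint of RV ⇒ Q = (1/2, 0)
3. H is the centroid of triangle VKB ⇒ H = (1/8, 13/24)
through Q parallel to BR: direction (5/8, -5/8); meets HB at W = (0, 1/2)
W = H + t·(B−H) with t = -1/2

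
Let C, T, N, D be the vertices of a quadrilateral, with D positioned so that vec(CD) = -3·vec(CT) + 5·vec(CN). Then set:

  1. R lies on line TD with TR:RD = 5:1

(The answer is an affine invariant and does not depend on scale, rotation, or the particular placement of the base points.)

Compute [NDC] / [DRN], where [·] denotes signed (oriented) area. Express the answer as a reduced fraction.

Work in coordinates with C = (0, 0), T = (1, 0), N = (0, 1), D = (-3, 5).
1. R lies on line TD with TR:RD = 5:1 ⇒ R = (-7/3, 25/6)
2·[NDC] = 3, 2·[DRN] = -1/6
[NDC]:[DRN] = 3:-1/6 = -18

[NDC]:[DRN] = -18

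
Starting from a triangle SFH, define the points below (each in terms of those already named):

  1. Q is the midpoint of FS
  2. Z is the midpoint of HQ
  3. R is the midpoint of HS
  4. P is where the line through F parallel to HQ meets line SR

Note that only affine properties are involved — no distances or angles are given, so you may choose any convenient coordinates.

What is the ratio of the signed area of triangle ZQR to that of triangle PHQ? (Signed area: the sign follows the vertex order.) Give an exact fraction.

Choose coordinates S = (0, 0), F = (1, 0), H = (0, 1).
1. Q is the midpoint of FS ⇒ Q = (1/2, 0)
2. Z is the midpoint of HQ ⇒ Z = (1/4, 1/2)
3. R is the midpoint of HS ⇒ R = (0, 1/2)
4. P is where the line through F parallel to HQ meets line SR ⇒ P = (0, 2)
2·[ZQR] = -1/8, 2·[PHQ] = 1/2
[ZQR]:[PHQ] = -1/8:1/2 = -1/4

[ZQR]:[PHQ] = -1/4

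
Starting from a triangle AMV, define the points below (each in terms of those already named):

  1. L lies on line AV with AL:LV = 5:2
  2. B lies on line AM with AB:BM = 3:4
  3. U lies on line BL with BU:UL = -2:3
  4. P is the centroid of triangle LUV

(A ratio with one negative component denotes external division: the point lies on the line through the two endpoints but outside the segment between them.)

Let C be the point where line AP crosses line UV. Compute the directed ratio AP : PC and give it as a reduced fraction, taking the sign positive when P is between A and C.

AP:PC = 19/2

Work in coordinates with A = (0, 0), M = (1, 0), V = (0, 1).
1. L lies on line AV with AL:LV = 5:2 ⇒ L = (0, 5/7)
2. B lies on line AM with AB:BM = 3:4 ⇒ B = (3/7, 0)
3. U lies on line BL with BU:UL = -2:3 ⇒ U = (9/7, -10/7)
4. P is the centroid of triangle LUV ⇒ P = (3/7, 2/21)
line AP meets UV at C = (9/19, 2/19)
P = A + t·(C−A) with t = 19/21, so AP:PC = 19/21:2/21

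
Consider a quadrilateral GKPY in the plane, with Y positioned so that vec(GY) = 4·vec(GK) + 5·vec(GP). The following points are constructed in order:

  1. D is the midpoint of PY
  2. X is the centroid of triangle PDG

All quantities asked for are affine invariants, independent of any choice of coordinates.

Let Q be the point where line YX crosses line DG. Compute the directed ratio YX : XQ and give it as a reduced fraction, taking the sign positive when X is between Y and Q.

YX:XQ = -4

Set G = (0, 0), K = (1, 0), P = (0, 1), Y = (4, 5); any affine frame gives the same invariant.
1. D is the midpoint of PY ⇒ D = (2, 3)
2. X is the centroid of triangle PDG ⇒ X = (2/3, 4/3)
line YX meets DG at Q = (3/2, 9/4)
X = Y + t·(Q−Y) with t = 4/3, so YX:XQ = 4/3:-1/3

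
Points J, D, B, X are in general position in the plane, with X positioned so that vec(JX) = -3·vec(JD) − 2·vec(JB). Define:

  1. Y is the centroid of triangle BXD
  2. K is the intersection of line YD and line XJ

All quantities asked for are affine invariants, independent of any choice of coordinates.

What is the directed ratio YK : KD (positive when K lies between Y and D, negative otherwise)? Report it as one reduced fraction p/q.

Work in coordinates with J = (0, 0), D = (1, 0), B = (0, 1), X = (-3, -2).
1. Y is the centroid of triangle BXD ⇒ Y = (-2/3, -1/3)
2. K is the intersection of line YD and line XJ ⇒ K = (-3/7, -2/7)
K = Y + t·(D−Y) with t = 1/7, so YK:KD = t:(1−t) = 1/7:6/7

YK:KD = 1/6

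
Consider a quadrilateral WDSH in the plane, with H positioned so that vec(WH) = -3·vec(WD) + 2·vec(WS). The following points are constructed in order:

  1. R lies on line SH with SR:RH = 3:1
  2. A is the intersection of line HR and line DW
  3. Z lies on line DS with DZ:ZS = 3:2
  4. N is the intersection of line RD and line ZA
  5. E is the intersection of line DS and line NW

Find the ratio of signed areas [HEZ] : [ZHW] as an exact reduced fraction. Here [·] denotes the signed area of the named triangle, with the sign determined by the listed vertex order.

[HEZ]:[ZHW] = -81/52

Choose coordinates W = (0, 0), D = (1, 0), S = (0, 1), H = (-3, 2).
1. R lies on line SH with SR:RH = 3:1 ⇒ R = (-9/4, 7/4)
2. A is the intersection of line HR and line DW ⇒ A = (3, 0)
3. Z lies on line DS with DZ:ZS = 3:2 ⇒ Z = (2/5, 3/5)
4. N is the intersection of line RD and line ZA ⇒ N = (-1/2, 21/26)
5. E is the intersection of line DS and line NW ⇒ E = (-13/8, 21/8)
2·[HEZ] = -81/20, 2·[ZHW] = 13/5
[HEZ]:[ZHW] = -81/20:13/5 = -81/52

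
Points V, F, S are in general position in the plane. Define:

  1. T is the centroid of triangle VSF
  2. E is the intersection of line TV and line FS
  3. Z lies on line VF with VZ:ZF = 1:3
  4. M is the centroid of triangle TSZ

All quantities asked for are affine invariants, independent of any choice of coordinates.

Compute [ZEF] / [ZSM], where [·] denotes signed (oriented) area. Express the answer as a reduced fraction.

[ZEF]:[ZSM] = 27/4

Choose coordinates V = (0, 0), F = (1, 0), S = (0, 1).
1. T is the centroid of triangle VSF ⇒ T = (1/3, 1/3)
2. E is the intersection of line TV and line FS ⇒ E = (1/2, 1/2)
3. Z lies on line VF with VZ:ZF = 1:3 ⇒ Z = (1/4, 0)
4. M is the centroid of triangle TSZ ⇒ M = (7/36, 4/9)
2·[ZEF] = -3/8, 2·[ZSM] = -1/18
[ZEF]:[ZSM] = -3/8:-1/18 = 27/4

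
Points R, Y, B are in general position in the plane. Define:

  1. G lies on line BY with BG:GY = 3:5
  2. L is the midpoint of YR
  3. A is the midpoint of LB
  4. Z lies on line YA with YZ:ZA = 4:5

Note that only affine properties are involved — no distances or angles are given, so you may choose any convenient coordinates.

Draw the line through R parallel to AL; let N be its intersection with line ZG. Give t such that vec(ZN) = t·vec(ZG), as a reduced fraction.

Work in coordinates with R = (0, 0), Y = (1, 0), B = (0, 1).
1. G lies on line BY with BG:GY = 3:5 ⇒ G = (3/8, 5/8)
2. L is the midpoint of YR ⇒ L = (1/2, 0)
3. A is the midpoint of LB ⇒ A = (1/4, 1/2)
4. Z lies on line YA with YZ:ZA = 4:5 ⇒ Z = (2/3, 2/9)
through R parallel to AL: direction (1/4, -1/2); meets ZG at N = (-24/13, 48/13)
N = Z + t·(G−Z) with t = 112/13

t = 112/13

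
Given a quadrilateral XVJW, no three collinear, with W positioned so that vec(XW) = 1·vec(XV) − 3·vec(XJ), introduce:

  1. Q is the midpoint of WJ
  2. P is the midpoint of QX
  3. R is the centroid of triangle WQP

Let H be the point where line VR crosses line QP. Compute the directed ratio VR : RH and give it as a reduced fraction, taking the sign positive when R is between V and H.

Choose coordinates X = (0, 0), V = (1, 0), J = (0, 1), W = (1, -3).
1. Q is the midpoint of WJ ⇒ Q = (1/2, -1)
2. P is the midpoint of QX ⇒ P = (1/4, -1/2)
3. R is the centroid of triangle WQP ⇒ R = (7/12, -3/2)
line VR meets QP at H = (9/14, -9/7)
R = V + t·(H−V) with t = 7/6, so VR:RH = 7/6:-1/6

VR:RH = -7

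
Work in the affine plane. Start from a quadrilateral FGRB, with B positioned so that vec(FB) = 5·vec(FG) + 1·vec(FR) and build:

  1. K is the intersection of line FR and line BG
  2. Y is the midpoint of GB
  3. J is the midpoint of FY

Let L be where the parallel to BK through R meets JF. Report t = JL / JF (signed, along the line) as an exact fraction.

t = 9

Assign F = (0, 0), G = (1, 0), R = (0, 1), B = (5, 1) — the answer is frame-independent, so this choice is without loss of generality.
1. K is the intersection of line FR and line BG ⇒ K = (0, -1/4)
2. Y is the midpoint of GB ⇒ Y = (3, 1/2)
3. J is the midpoint of FY ⇒ J = (3/2, 1/4)
through R parallel to BK: direction (-5, -5/4); meets JF at L = (-12, -2)
L = J + t·(F−J) with t = 9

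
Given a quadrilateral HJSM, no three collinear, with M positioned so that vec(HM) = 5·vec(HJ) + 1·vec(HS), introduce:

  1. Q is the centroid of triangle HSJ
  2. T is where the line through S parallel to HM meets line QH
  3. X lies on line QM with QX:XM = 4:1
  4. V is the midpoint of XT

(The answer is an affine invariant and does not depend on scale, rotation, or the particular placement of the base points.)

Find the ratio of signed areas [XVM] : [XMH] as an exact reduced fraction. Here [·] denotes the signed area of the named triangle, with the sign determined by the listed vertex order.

[XVM]:[XMH] = 11/8

Set H = (0, 0), J = (1, 0), S = (0, 1), M = (5, 1); any affine frame gives the same invariant.
1. Q is the centroid of triangle HSJ ⇒ Q = (1/3, 1/3)
2. T is where the line through S parallel to HM meets line QH ⇒ T = (5/4, 5/4)
3. X lies on line QM with QX:XM = 4:1 ⇒ X = (61/15, 13/15)
4. V is the midpoint of XT ⇒ V = (319/120, 127/120)
2·[XVM] = -11/30, 2·[XMH] = -4/15
[XVM]:[XMH] = -11/30:-4/15 = 11/8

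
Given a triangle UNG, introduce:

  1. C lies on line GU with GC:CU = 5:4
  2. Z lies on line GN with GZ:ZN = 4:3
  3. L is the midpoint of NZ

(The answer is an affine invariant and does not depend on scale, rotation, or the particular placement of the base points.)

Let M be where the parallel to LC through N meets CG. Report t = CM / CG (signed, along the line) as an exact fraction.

t = -3/11

Choose coordinates U = (0, 0), N = (1, 0), G = (0, 1).
1. C lies on line GU with GC:CU = 5:4 ⇒ C = (0, 4/9)
2. Z lies on line GN with GZ:ZN = 4:3 ⇒ Z = (4/7, 3/7)
3. L is the midpoint of NZ ⇒ L = (11/14, 3/14)
through N parallel to LC: direction (-11/14, 29/126); meets CG at M = (0, 29/99)
M = C + t·(G−C) with t = -3/11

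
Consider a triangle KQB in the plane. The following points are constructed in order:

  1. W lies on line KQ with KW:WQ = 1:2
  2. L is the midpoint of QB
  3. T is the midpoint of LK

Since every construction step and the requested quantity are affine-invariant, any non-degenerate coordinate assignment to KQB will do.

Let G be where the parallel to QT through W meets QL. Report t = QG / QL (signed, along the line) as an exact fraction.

t = -2/3

Choose coordinates K = (0, 0), Q = (1, 0), B = (0, 1).
1. W lies on line KQ with KW:WQ = 1:2 ⇒ W = (1/3, 0)
2. L is the midpoint of QB ⇒ L = (1/2, 1/2)
3. T is the midpoint of LK ⇒ T = (1/4, 1/4)
through W parallel to QT: direction (-3/4, 1/4); meets QL at G = (4/3, -1/3)
G = Q + t·(L−Q) with t = -2/3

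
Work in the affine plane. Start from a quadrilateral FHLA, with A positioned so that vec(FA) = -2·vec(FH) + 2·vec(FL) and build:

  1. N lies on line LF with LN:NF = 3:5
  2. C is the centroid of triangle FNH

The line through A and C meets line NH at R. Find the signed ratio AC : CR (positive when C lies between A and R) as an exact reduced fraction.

AC:CR = -8/5

Set F = (0, 0), H = (1, 0), L = (0, 1), A = (-2, 2); any affine frame gives the same invariant.
1. N lies on line LF with LN:NF = 3:5 ⇒ N = (0, 5/8)
2. C is the centroid of triangle FNH ⇒ C = (1/3, 5/24)
line AC meets NH at R = (-9/8, 85/64)
C = A + t·(R−A) with t = 8/3, so AC:CR = 8/3:-5/3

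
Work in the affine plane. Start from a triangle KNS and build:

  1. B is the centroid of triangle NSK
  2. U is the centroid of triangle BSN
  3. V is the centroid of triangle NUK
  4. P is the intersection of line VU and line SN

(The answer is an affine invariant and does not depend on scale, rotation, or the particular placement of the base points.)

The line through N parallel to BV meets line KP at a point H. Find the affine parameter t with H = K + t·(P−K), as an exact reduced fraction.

t = 35/31

Work in coordinates with K = (0, 0), N = (1, 0), S = (0, 1).
1. B is the centroid of triangle NSK ⇒ B = (1/3, 1/3)
2. U is the centroid of triangle BSN ⇒ U = (4/9, 4/9)
3. V is the centroid of triangle NUK ⇒ V = (13/27, 4/27)
4. P is the intersection of line VU and line SN ⇒ P = (3/7, 4/7)
through N parallel to BV: direction (4/27, -5/27); meets KP at H = (15/31, 20/31)
H = K + t·(P−K) with t = 35/31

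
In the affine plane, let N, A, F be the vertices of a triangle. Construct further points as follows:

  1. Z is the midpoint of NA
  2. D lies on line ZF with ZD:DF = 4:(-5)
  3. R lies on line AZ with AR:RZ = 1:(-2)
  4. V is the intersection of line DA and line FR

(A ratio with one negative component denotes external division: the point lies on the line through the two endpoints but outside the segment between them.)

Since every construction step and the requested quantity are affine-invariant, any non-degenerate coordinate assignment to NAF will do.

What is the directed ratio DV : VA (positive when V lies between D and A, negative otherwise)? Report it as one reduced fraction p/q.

Work in coordinates with N = (0, 0), A = (1, 0), F = (0, 1).
1. Z is the midpoint of NA ⇒ Z = (1/2, 0)
2. D lies on line ZF with ZD:DF = 4:(-5) ⇒ D = (5/2, -4)
3. R lies on line AZ with AR:RZ = 1:(-2) ⇒ R = (3/2, 0)
4. V is the intersection of line DA and line FR ⇒ V = (5/6, 4/9)
V = D + t·(A−D) with t = 10/9, so DV:VA = t:(1−t) = 10/9:-1/9

DV:VA = -10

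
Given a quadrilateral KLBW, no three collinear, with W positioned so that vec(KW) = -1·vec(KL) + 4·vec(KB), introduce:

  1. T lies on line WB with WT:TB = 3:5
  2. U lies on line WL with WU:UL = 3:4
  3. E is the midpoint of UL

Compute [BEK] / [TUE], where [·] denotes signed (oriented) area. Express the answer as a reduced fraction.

[BEK]:[TUE] = 2

Work in coordinates with K = (0, 0), L = (1, 0), B = (0, 1), W = (-1, 4).
1. T lies on line WB with WT:TB = 3:5 ⇒ T = (-5/8, 23/8)
2. U lies on line WL with WU:UL = 3:4 ⇒ U = (-1/7, 16/7)
3. E is the midpoint of UL ⇒ E = (3/7, 8/7)
2·[BEK] = -3/7, 2·[TUE] = -3/14
[BEK]:[TUE] = -3/7:-3/14 = 2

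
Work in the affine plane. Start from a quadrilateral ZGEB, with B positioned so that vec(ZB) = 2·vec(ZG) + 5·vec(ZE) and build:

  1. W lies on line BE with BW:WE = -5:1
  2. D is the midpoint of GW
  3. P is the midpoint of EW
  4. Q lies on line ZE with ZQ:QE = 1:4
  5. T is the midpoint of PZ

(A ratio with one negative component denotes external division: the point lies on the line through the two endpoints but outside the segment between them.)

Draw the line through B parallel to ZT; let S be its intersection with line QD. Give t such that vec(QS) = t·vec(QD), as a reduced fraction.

t = 88/3

Work in coordinates with Z = (0, 0), G = (1, 0), E = (0, 1), B = (2, 5).
1. W lies on line BE with BW:WE = -5:1 ⇒ W = (-1/2, 0)
2. D is the midpoint of GW ⇒ D = (1/4, 0)
3. P is the midpoint of EW ⇒ P = (-1/4, 1/2)
4. Q lies on line ZE with ZQ:QE = 1:4 ⇒ Q = (0, 1/5)
5. T is the midpoint of PZ ⇒ T = (-1/8, 1/4)
through B parallel to ZT: direction (-1/8, 1/4); meets QD at S = (22/3, -17/3)
S = Q + t·(D−Q) with t = 88/3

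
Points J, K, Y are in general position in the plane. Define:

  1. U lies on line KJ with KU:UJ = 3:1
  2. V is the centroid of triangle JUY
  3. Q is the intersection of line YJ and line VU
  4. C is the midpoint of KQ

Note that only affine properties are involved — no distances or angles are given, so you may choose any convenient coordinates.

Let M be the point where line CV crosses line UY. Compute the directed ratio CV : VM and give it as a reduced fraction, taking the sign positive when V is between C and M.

CV:VM = -19/4

Set J = (0, 0), K = (1, 0), Y = (0, 1); any affine frame gives the same invariant.
1. U lies on line KJ with KU:UJ = 3:1 ⇒ U = (1/4, 0)
2. V is the centroid of triangle JUY ⇒ V = (1/12, 1/3)
3. Q is the intersection of line YJ and line VU ⇒ Q = (0, 1/2)
4. C is the midpoint of KQ ⇒ C = (1/2, 1/4)
line CV meets UY at M = (13/76, 6/19)
V = C + t·(M−C) with t = 19/15, so CV:VM = 19/15:-4/15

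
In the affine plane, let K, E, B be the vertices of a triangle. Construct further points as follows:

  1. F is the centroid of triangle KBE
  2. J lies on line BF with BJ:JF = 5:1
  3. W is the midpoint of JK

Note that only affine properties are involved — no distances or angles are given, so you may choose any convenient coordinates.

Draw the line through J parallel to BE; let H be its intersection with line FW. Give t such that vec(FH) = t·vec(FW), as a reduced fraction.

t = -2/11

Work in coordinates with K = (0, 0), E = (1, 0), B = (0, 1).
1. F is the centroid of triangle KBE ⇒ F = (1/3, 1/3)
2. J lies on line BF with BJ:JF = 5:1 ⇒ J = (5/18, 4/9)
3. W is the midpoint of JK ⇒ W = (5/36, 2/9)
through J parallel to BE: direction (1, -1); meets FW at H = (73/198, 35/99)
H = F + t·(W−F) with t = -2/11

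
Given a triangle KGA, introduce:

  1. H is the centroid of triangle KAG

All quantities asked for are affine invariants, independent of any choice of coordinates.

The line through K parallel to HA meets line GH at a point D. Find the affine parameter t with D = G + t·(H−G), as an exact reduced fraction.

t = 2

Assign K = (0, 0), G = (1, 0), A = (0, 1) — the answer is frame-independent, so this choice is without loss of generality.
1. H is the centroid of triangle KAG ⇒ H = (1/3, 1/3)
through K parallel to HA: direction (-1/3, 2/3); meets GH at D = (-1/3, 2/3)
D = G + t·(H−G) with t = 2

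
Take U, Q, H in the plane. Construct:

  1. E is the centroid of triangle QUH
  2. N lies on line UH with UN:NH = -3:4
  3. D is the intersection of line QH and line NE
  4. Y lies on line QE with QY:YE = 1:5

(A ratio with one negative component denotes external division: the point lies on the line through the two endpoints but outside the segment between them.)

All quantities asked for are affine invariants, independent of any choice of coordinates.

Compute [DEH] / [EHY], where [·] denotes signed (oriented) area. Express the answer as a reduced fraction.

Set U = (0, 0), Q = (1, 0), H = (0, 1); any affine frame gives the same invariant.
1. E is the centroid of triangle QUH ⇒ E = (1/3, 1/3)
2. N lies on line UH with UN:NH = -3:4 ⇒ N = (0, -3)
3. D is the intersection of line QH and line NE ⇒ D = (4/11, 7/11)
4. Y lies on line QE with QY:YE = 1:5 ⇒ Y = (8/9, 1/18)
2·[DEH] = -4/33, 2·[EHY] = -5/18
[DEH]:[EHY] = -4/33:-5/18 = 24/55

[DEH]:[EHY] = 24/55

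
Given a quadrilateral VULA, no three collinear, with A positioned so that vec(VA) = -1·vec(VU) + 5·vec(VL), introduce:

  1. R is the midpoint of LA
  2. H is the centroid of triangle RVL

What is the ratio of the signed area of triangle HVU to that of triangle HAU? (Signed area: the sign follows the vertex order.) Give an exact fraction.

[HVU]:[HAU] = -8/19

Assign V = (0, 0), U = (1, 0), L = (0, 1), A = (-1, 5) — the answer is frame-independent, so this choice is without loss of generality.
1. R is the midpoint of LA ⇒ R = (-1/2, 3)
2. H is the centroid of triangle RVL ⇒ H = (-1/6, 4/3)
2·[HVU] = 4/3, 2·[HAU] = -19/6
[HVU]:[HAU] = 4/3:-19/6 = -8/19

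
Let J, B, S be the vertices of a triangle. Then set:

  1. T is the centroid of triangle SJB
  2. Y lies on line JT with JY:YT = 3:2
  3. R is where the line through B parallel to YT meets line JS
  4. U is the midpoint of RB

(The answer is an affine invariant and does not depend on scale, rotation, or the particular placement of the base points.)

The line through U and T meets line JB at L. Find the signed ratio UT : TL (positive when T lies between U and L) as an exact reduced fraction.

Choose coordinates J = (0, 0), B = (1, 0), S = (0, 1).
1. T is the centroid of triangle SJB ⇒ T = (1/3, 1/3)
2. Y lies on line JT with JY:YT = 3:2 ⇒ Y = (1/5, 1/5)
3. R is where the line through B parallel to YT meets line JS ⇒ R = (0, -1)
4. U is the midpoint of RB ⇒ U = (1/2, -1/2)
line UT meets JB at L = (2/5, 0)
T = U + t·(L−U) with t = 5/3, so UT:TL = 5/3:-2/3

UT:TL = -5/2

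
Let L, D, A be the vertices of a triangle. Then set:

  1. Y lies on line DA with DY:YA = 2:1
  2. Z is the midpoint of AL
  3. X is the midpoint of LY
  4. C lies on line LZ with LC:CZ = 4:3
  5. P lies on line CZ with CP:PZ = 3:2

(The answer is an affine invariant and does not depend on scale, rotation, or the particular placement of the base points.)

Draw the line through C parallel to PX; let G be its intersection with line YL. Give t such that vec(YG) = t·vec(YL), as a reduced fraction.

t = 19/29

Choose coordinates L = (0, 0), D = (1, 0), A = (0, 1).
1. Y lies on line DA with DY:YA = 2:1 ⇒ Y = (1/3, 2/3)
2. Z is the midpoint of AL ⇒ Z = (0, 1/2)
3. X is the midpoint of LY ⇒ X = (1/6, 1/3)
4. C lies on line LZ with LC:CZ = 4:3 ⇒ C = (0, 2/7)
5. P lies on line CZ with CP:PZ = 3:2 ⇒ P = (0, 29/70)
through C parallel to PX: direction (1/6, -17/210); meets YL at G = (10/87, 20/87)
G = Y + t·(L−Y) with t = 19/29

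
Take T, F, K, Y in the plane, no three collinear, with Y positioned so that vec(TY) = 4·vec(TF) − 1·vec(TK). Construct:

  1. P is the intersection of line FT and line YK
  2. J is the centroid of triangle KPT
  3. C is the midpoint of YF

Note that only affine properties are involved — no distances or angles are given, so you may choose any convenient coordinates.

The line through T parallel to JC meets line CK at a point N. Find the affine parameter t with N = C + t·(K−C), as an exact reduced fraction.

t = -7/4

Choose coordinates T = (0, 0), F = (1, 0), K = (0, 1), Y = (4, -1).
1. P is the intersection of line FT and line YK ⇒ P = (2, 0)
2. J is the centroid of triangle KPT ⇒ J = (2/3, 1/3)
3. C is the midpoint of YF ⇒ C = (5/2, -1/2)
through T parallel to JC: direction (11/6, -5/6); meets CK at N = (55/8, -25/8)
N = C + t·(K−C) with t = -7/4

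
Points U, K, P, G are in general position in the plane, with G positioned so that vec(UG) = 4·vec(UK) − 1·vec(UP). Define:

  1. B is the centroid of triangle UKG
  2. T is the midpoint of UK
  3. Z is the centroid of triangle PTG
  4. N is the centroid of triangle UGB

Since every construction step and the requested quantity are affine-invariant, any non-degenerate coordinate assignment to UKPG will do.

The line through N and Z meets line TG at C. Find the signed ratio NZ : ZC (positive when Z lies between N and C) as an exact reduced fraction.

NZ:ZC = -7/6

Set U = (0, 0), K = (1, 0), P = (0, 1), G = (4, -1); any affine frame gives the same invariant.
1. B is the centroid of triangle UKG ⇒ B = (5/3, -1/3)
2. T is the midpoint of UK ⇒ T = (1/2, 0)
3. Z is the centroid of triangle PTG ⇒ Z = (3/2, 0)
4. N is the centroid of triangle UGB ⇒ N = (17/9, -4/9)
line NZ meets TG at C = (11/6, -8/21)
Z = N + t·(C−N) with t = 7, so NZ:ZC = 7:-6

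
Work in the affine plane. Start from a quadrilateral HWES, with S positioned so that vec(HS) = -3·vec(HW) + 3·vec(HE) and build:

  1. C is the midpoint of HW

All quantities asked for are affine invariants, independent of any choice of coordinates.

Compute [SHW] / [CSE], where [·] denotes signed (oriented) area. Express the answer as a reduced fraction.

[SHW]:[CSE] = -3/2

Set H = (0, 0), W = (1, 0), E = (0, 1), S = (-3, 3); any affine frame gives the same invariant.
1. C is the midpoint of HW ⇒ C = (1/2, 0)
2·[SHW] = 3, 2·[CSE] = -2
[SHW]:[CSE] = 3:-2 = -3/2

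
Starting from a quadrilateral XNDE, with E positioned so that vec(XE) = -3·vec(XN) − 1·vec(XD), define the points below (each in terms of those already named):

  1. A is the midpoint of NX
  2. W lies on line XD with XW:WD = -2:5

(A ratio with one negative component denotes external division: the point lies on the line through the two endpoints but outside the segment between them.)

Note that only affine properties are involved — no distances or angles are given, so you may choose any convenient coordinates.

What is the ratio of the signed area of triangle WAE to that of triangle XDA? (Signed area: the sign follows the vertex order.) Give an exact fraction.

[WAE]:[XDA] = -11/3

Work in coordinates with X = (0, 0), N = (1, 0), D = (0, 1), E = (-3, -1).
1. A is the midpoint of NX ⇒ A = (1/2, 0)
2. W lies on line XD with XW:WD = -2:5 ⇒ W = (0, -2/3)
2·[WAE] = 11/6, 2·[XDA] = -1/2
[WAE]:[XDA] = 11/6:-1/2 = -11/3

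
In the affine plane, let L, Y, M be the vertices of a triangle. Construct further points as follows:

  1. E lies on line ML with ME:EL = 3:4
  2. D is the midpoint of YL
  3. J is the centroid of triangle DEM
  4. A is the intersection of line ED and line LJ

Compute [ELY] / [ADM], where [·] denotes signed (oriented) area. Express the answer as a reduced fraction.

Choose coordinates L = (0, 0), Y = (1, 0), M = (0, 1).
1. E lies on line ML with ME:EL = 3:4 ⇒ E = (0, 4/7)
2. D is the midpoint of YL ⇒ D = (1/2, 0)
3. J is the centroid of triangle DEM ⇒ J = (1/6, 11/21)
4. A is the intersection of line ED and line LJ ⇒ A = (2/15, 44/105)
2·[ELY] = 4/7, 2·[ADM] = 11/70
[ELY]:[ADM] = 4/7:11/70 = 40/11

[ELY]:[ADM] = 40/11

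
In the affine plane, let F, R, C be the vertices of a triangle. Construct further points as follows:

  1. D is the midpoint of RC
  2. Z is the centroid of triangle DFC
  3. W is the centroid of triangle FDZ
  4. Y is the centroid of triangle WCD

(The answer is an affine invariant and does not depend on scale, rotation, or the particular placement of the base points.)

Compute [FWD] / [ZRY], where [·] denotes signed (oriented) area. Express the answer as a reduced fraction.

[FWD]:[ZRY] = -3/7

Set F = (0, 0), R = (1, 0), C = (0, 1); any affine frame gives the same invariant.
1. D is the midpoint of RC ⇒ D = (1/2, 1/2)
2. Z is the centroid of triangle DFC ⇒ Z = (1/6, 1/2)
3. W is the centroid of triangle FDZ ⇒ W = (2/9, 1/3)
4. Y is the centroid of triangle WCD ⇒ Y = (13/54, 11/18)
2·[FWD] = -1/18, 2·[ZRY] = 7/54
[FWD]:[ZRY] = -1/18:7/54 = -3/7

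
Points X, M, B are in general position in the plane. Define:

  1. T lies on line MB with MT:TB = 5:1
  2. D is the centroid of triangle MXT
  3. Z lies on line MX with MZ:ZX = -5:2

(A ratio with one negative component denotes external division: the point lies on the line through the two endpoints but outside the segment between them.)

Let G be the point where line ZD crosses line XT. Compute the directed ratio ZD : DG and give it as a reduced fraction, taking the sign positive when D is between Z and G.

Work in coordinates with X = (0, 0), M = (1, 0), B = (0, 1).
1. T lies on line MB with MT:TB = 5:1 ⇒ T = (1/6, 5/6)
2. D is the centroid of triangle MXT ⇒ D = (7/18, 5/18)
3. Z lies on line MX with MZ:ZX = -5:2 ⇒ Z = (-2/3, 0)
line ZD meets XT at G = (1/27, 5/27)
D = Z + t·(G−Z) with t = 3/2, so ZD:DG = 3/2:-1/2

ZD:DG = -3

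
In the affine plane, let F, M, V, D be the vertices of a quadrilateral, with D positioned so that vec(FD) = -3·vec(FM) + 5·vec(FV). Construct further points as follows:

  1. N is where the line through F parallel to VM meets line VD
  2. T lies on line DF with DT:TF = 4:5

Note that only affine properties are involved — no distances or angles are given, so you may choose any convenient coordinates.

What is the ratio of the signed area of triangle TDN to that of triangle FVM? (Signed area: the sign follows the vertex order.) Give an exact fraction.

[TDN]:[FVM] = 8/3

Work in coordinates with F = (0, 0), M = (1, 0), V = (0, 1), D = (-3, 5).
1. N is where the line through F parallel to VM meets line VD ⇒ N = (3, -3)
2. T lies on line DF with DT:TF = 4:5 ⇒ T = (-5/3, 25/9)
2·[TDN] = -8/3, 2·[FVM] = -1
[TDN]:[FVM] = -8/3:-1 = 8/3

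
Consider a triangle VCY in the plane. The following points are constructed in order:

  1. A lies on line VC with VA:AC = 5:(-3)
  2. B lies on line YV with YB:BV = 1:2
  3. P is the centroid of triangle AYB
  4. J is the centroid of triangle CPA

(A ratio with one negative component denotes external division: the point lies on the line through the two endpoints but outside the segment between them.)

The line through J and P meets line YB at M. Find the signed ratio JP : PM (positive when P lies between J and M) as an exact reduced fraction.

JP:PM = 11/15

Set V = (0, 0), C = (1, 0), Y = (0, 1); any affine frame gives the same invariant.
1. A lies on line VC with VA:AC = 5:(-3) ⇒ A = (5/2, 0)
2. B lies on line YV with YB:BV = 1:2 ⇒ B = (0, 2/3)
3. P is the centroid of triangle AYB ⇒ P = (5/6, 5/9)
4. J is the centroid of triangle CPA ⇒ J = (13/9, 5/27)
line JP meets YB at M = (0, 35/33)
P = J + t·(M−J) with t = 11/26, so JP:PM = 11/26:15/26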